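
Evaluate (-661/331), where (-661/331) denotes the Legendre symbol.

1

Reduce the numerator: -661 ≡ 1 (mod 331), so (-661/331) = (1/331).
(1/331) = 1. Collecting the sign factors: 1.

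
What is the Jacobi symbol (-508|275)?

(-508|275)
  = (42|275)    [-508 ≡ 42 mod 275]
  = -(21|275)    [275 ≡ 3 mod 8 ⇒ (2|275) = -1]
  = -(275|21)    [QR: 21 ≡ 1 mod 4, sign kept]
  = -(2|21)    [275 ≡ 2 mod 21]
  = (1|21)    [21 ≡ 5 mod 8 ⇒ (2|21) = -1]
  = 1    [(1|21) = 1]

1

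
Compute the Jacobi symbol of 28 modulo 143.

1

Factor out 2: 28 = 2^2·7. Since 143 ≡ 7 (mod 8), (2/143) = +1, and (2/143)^2 = +1. Now have (7/143).
Both 7 ≡ 3 and 143 ≡ 3 (mod 4), so reciprocity gives (7/143) = -(143/7). Reduce: 143 ≡ 3 (mod 7). Now have -(3/7).
Both 3 ≡ 3 and 7 ≡ 3 (mod 4), so reciprocity gives (3/7) = -(7/3). Reduce: 7 ≡ 1 (mod 3). Now have (1/3).
(1/3) = 1. Collecting the sign factors: 1.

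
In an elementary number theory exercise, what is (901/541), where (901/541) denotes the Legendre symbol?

(901/541)
  = (360/541)    [901 ≡ 360 mod 541]
  = -(45/541)    [541 ≡ 5 mod 8 ⇒ (2/541)^3 = -1]
  = -(541/45)    [QR: 45 ≡ 1 mod 4, sign kept]
  = -(1/45)    [541 ≡ 1 mod 45]
  = -1    [(1/45) = 1]

-1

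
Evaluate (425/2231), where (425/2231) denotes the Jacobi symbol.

1

(425/2231)
  = (2231/425)    [QR: 425 ≡ 1 mod 4, sign kept]
  = (106/425)    [2231 ≡ 106 mod 425]
  = (53/425)    [425 ≡ 1 mod 8 ⇒ (2/425) = +1]
  = (425/53)    [QR: 53 ≡ 1 mod 4, sign kept]
  = (1/53)    [425 ≡ 1 mod 53]
  = 1    [(1/53) = 1]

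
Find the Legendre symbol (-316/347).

(-316/347)
  = (31/347)    [-316 ≡ 31 mod 347]
  = -(347/31)    [QR: both ≡ 3 mod 4, sign flips]
  = -(6/31)    [347 ≡ 6 mod 31]
  = -(3/31)    [31 ≡ 7 mod 8 ⇒ (2/31) = +1]
  = (31/3)    [QR: both ≡ 3 mod 4, sign flips]
  = (1/3)    [31 ≡ 1 mod 3]
  = 1    [(1/3) = 1]

1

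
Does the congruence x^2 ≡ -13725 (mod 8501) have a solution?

yes

(-13725/8501)
  = (3277/8501)    [-13725 ≡ 3277 mod 8501]
  = (8501/3277)    [QR: 3277 ≡ 1 mod 4, sign kept]
  = (1947/3277)    [8501 ≡ 1947 mod 3277]
  = (3277/1947)    [QR: 3277 ≡ 1 mod 4, sign kept]
  = (1330/1947)    [3277 ≡ 1330 mod 1947]
  = -(665/1947)    [1947 ≡ 3 mod 8 ⇒ (2/1947) = -1]
  = -(1947/665)    [QR: 665 ≡ 1 mod 4, sign kept]
  = -(617/665)    [1947 ≡ 617 mod 665]
  = -(665/617)    [QR: 617 ≡ 1 mod 4, sign kept]
  = -(48/617)    [665 ≡ 48 mod 617]
  = -(3/617)    [617 ≡ 1 mod 8 ⇒ (2/617)^4 = +1]
  = -(617/3)    [QR: 617 ≡ 1 mod 4, sign kept]
  = -(2/3)    [617 ≡ 2 mod 3]
  = (1/3)    [3 ≡ 3 mod 8 ⇒ (2/3) = -1]
  = 1    [(1/3) = 1]
(-13725/8501) = 1, and 8501 is prime, so -13725 is a quadratic residue mod 8501.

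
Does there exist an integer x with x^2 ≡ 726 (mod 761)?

(726|761)
  = (363|761)    [761 ≡ 1 mod 8 ⇒ (2|761) = +1]
  = (761|363)    [QR: 761 ≡ 1 mod 4, sign kept]
  = (35|363)    [761 ≡ 35 mod 363]
  = -(363|35)    [QR: both ≡ 3 mod 4, sign flips]
  = -(13|35)    [363 ≡ 13 mod 35]
  = -(35|13)    [QR: 13 ≡ 1 mod 4, sign kept]
  = -(9|13)    [35 ≡ 9 mod 13]
  = -(13|9)    [QR: 9 ≡ 1 mod 4, sign kept]
  = -(4|9)    [13 ≡ 4 mod 9]
  = -(1|9)    [9 ≡ 1 mod 8 ⇒ (2|9)^2 = +1]
  = -1    [(1|9) = 1]
The Legendre symbol is -1, so x^2 ≡ 726 (mod 761) has no solution.

no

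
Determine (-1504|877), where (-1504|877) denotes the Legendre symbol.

1

Reduce the numerator: -1504 ≡ 250 (mod 877), so (-1504|877) = (250|877).
Factor out 2: 250 = 2·125. Since 877 ≡ 5 (mod 8), (2|877) = -1. Now have -(125|877).
125 ≡ 1 (mod 4), so quadratic reciprocity gives (125|877) = (877|125). Reduce: 877 ≡ 2 (mod 125). Now have -(2|125).
Factor out 2: 2 = 2. Since 125 ≡ 5 (mod 8), (2|125) = -1. Now have (1|125).
(1|125) = 1. Collecting the sign factors: 1.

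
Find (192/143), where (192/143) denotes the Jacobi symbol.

Reduce the numerator: 192 ≡ 49 (mod 143), so (192/143) = (49/143).
49 ≡ 1 (mod 4), so quadratic reciprocity gives (49/143) = (143/49). Reduce: 143 ≡ 45 (mod 49). Now have (45/49).
45 ≡ 1 (mod 4), so quadratic reciprocity gives (45/49) = (49/45). Reduce: 49 ≡ 4 (mod 45). Now have (4/45).
Factor out 2: 4 = 2^2. Since 45 ≡ 5 (mod 8), (2/45) = -1, and (2/45)^2 = +1. Now have (1/45).
(1/45) = 1. Collecting the sign factors: 1.

1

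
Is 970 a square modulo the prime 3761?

yes

Factor out 2: 970 = 2·485. Since 3761 ≡ 1 (mod 8), (2/3761) = +1. Now have (485/3761).
485 ≡ 1 (mod 4), so quadratic reciprocity gives (485/3761) = (3761/485). Reduce: 3761 ≡ 366 (mod 485). Now have (366/485).
Factor out 2: 366 = 2·183. Since 485 ≡ 5 (mod 8), (2/485) = -1. Now have -(183/485).
485 ≡ 1 (mod 4), so quadratic reciprocity gives (183/485) = (485/183). Reduce: 485 ≡ 119 (mod 183). Now have -(119/183).
Both 119 ≡ 3 and 183 ≡ 3 (mod 4), so reciprocity gives (119/183) = -(183/119). Reduce: 183 ≡ 64 (mod 119). Now have (64/119).
Factor out 2: 64 = 2^6. Since 119 ≡ 7 (mod 8), (2/119) = +1, and (2/119)^6 = +1. Now have (1/119).
(1/119) = 1. Collecting the sign factors: 1.
The Legendre symbol is 1, so x^2 ≡ 970 (mod 3761) has solution.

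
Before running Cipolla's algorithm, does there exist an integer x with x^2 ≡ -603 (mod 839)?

yes

Reduce the numerator: -603 ≡ 236 (mod 839), so (-603/839) = (236/839).
Factor out 2: 236 = 2^2·59. Since 839 ≡ 7 (mod 8), (2/839) = +1, and (2/839)^2 = +1. Now have (59/839).
Both 59 ≡ 3 and 839 ≡ 3 (mod 4), so reciprocity gives (59/839) = -(839/59). Reduce: 839 ≡ 13 (mod 59). Now have -(13/59).
13 ≡ 1 (mod 4), so quadratic reciprocity gives (13/59) = (59/13). Reduce: 59 ≡ 7 (mod 13). Now have -(7/13).
13 ≡ 1 (mod 4), so quadratic reciprocity gives (7/13) = (13/7). Reduce: 13 ≡ 6 (mod 7). Now have -(6/7).
Factor out 2: 6 = 2·3. Since 7 ≡ 7 (mod 8), (2/7) = +1. Now have -(3/7).
Both 3 ≡ 3 and 7 ≡ 3 (mod 4), so reciprocity gives (3/7) = -(7/3). Reduce: 7 ≡ 1 (mod 3). Now have (1/3).
(1/3) = 1. Collecting the sign factors: 1.
(-603/839) = 1, and 839 is prime, so -603 is a quadratic residue mod 839.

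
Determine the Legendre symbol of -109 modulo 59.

Reduce the numerator: -109 ≡ 9 (mod 59), so (-109/59) = (9/59).
9 ≡ 1 (mod 4), so quadratic reciprocity gives (9/59) = (59/9). Reduce: 59 ≡ 5 (mod 9). Now have (5/9).
5 ≡ 1 (mod 4), so quadratic reciprocity gives (5/9) = (9/5). Reduce: 9 ≡ 4 (mod 5). Now have (4/5).
Factor out 2: 4 = 2^2. Since 5 ≡ 5 (mod 8), (2/5) = -1, and (2/5)^2 = +1. Now have (1/5).
(1/5) = 1. Collecting the sign factors: 1.

1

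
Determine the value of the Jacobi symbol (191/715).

1

(191/715)
  = -(715/191)    [QR: both ≡ 3 mod 4, sign flips]
  = -(142/191)    [715 ≡ 142 mod 191]
  = -(71/191)    [191 ≡ 7 mod 8 ⇒ (2/191) = +1]
  = (191/71)    [QR: both ≡ 3 mod 4, sign flips]
  = (49/71)    [191 ≡ 49 mod 71]
  = (71/49)    [QR: 49 ≡ 1 mod 4, sign kept]
  = (22/49)    [71 ≡ 22 mod 49]
  = (11/49)    [49 ≡ 1 mod 8 ⇒ (2/49) = +1]
  = (49/11)    [QR: 49 ≡ 1 mod 4, sign kept]
  = (5/11)    [49 ≡ 5 mod 11]
  = (11/5)    [QR: 5 ≡ 1 mod 4, sign kept]
  = (1/5)    [11 ≡ 1 mod 5]
  = 1    [(1/5) = 1]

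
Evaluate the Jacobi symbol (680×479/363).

By multiplicativity, (680·479/363) = (680/363)·(479/363).
First factor (680/363):
(680/363)
  = (317/363)    [680 ≡ 317 mod 363]
  = (363/317)    [QR: 317 ≡ 1 mod 4, sign kept]
  = (46/317)    [363 ≡ 46 mod 317]
  = -(23/317)    [317 ≡ 5 mod 8 ⇒ (2/317) = -1]
  = -(317/23)    [QR: 317 ≡ 1 mod 4, sign kept]
  = -(18/23)    [317 ≡ 18 mod 23]
  = -(9/23)    [23 ≡ 7 mod 8 ⇒ (2/23) = +1]
  = -(23/9)    [QR: 9 ≡ 1 mod 4, sign kept]
  = -(5/9)    [23 ≡ 5 mod 9]
  = -(9/5)    [QR: 5 ≡ 1 mod 4, sign kept]
  = -(4/5)    [9 ≡ 4 mod 5]
  = -(1/5)    [5 ≡ 5 mod 8 ⇒ (2/5)^2 = +1]
  = -1    [(1/5) = 1]
Second factor (479/363):
(479/363)
  = (116/363)    [479 ≡ 116 mod 363]
  = (29/363)    [363 ≡ 3 mod 8 ⇒ (2/363)^2 = +1]
  = (363/29)    [QR: 29 ≡ 1 mod 4, sign kept]
  = (15/29)    [363 ≡ 15 mod 29]
  = (29/15)    [QR: 29 ≡ 1 mod 4, sign kept]
  = (14/15)    [29 ≡ 14 mod 15]
  = (7/15)    [15 ≡ 7 mod 8 ⇒ (2/15) = +1]
  = -(15/7)    [QR: both ≡ 3 mod 4, sign flips]
  = -(1/7)    [15 ≡ 1 mod 7]
  = -1    [(1/7) = 1]
Product: (-1)·(-1) = 1.

1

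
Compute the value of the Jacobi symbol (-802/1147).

1

(-802/1147)
  = (345/1147)    [-802 ≡ 345 mod 1147]
  = (1147/345)    [QR: 345 ≡ 1 mod 4, sign kept]
  = (112/345)    [1147 ≡ 112 mod 345]
  = (7/345)    [345 ≡ 1 mod 8 ⇒ (2/345)^4 = +1]
  = (345/7)    [QR: 345 ≡ 1 mod 4, sign kept]
  = (2/7)    [345 ≡ 2 mod 7]
  = (1/7)    [7 ≡ 7 mod 8 ⇒ (2/7) = +1]
  = 1    [(1/7) = 1]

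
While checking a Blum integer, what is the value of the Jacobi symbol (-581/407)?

Reduce the numerator: -581 ≡ 233 (mod 407), so (-581/407) = (233/407).
233 ≡ 1 (mod 4), so quadratic reciprocity gives (233/407) = (407/233). Reduce: 407 ≡ 174 (mod 233). Now have (174/233).
Factor out 2: 174 = 2·87. Since 233 ≡ 1 (mod 8), (2/233) = +1. Now have (87/233).
233 ≡ 1 (mod 4), so quadratic reciprocity gives (87/233) = (233/87). Reduce: 233 ≡ 59 (mod 87). Now have (59/87).
Both 59 ≡ 3 and 87 ≡ 3 (mod 4), so reciprocity gives (59/87) = -(87/59). Reduce: 87 ≡ 28 (mod 59). Now have -(28/59).
Factor out 2: 28 = 2^2·7. Since 59 ≡ 3 (mod 8), (2/59) = -1, and (2/59)^2 = +1. Now have -(7/59).
Both 7 ≡ 3 and 59 ≡ 3 (mod 4), so reciprocity gives (7/59) = -(59/7). Reduce: 59 ≡ 3 (mod 7). Now have (3/7).
Both 3 ≡ 3 and 7 ≡ 3 (mod 4), so reciprocity gives (3/7) = -(7/3). Reduce: 7 ≡ 1 (mod 3). Now have -(1/3).
(1/3) = 1. Collecting the sign factors: -1.

-1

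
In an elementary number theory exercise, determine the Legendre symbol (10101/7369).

-1

(10101/7369)
  = (2732/7369)    [10101 ≡ 2732 mod 7369]
  = (683/7369)    [7369 ≡ 1 mod 8 ⇒ (2/7369)^2 = +1]
  = (7369/683)    [QR: 7369 ≡ 1 mod 4, sign kept]
  = (539/683)    [7369 ≡ 539 mod 683]
  = -(683/539)    [QR: both ≡ 3 mod 4, sign flips]
  = -(144/539)    [683 ≡ 144 mod 539]
  = -(9/539)    [539 ≡ 3 mod 8 ⇒ (2/539)^4 = +1]
  = -(539/9)    [QR: 9 ≡ 1 mod 4, sign kept]
  = -(8/9)    [539 ≡ 8 mod 9]
  = -(1/9)    [9 ≡ 1 mod 8 ⇒ (2/9)^3 = +1]
  = -1    [(1/9) = 1]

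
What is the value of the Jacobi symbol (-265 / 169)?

Pull out -1: (-265 / 169) = (-1 / 169)·(265 / 169). Since 169 ≡ 1 (mod 4), (-1 / 169) = +1. Now have (265 / 169).
Reduce the numerator: 265 ≡ 96 (mod 169), so (265 / 169) = (96 / 169).
Factor out 2: 96 = 2^5·3. Since 169 ≡ 1 (mod 8), (2 / 169) = +1, and (2 / 169)^5 = +1. Now have (3 / 169).
169 ≡ 1 (mod 4), so quadratic reciprocity gives (3 / 169) = (169 / 3). Reduce: 169 ≡ 1 (mod 3). Now have (1 / 3).
(1 / 3) = 1. Collecting the sign factors: 1.

1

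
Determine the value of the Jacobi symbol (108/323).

(108/323)
  = (27/323)    [323 ≡ 3 mod 8 ⇒ (2/323)^2 = +1]
  = -(323/27)    [QR: both ≡ 3 mod 4, sign flips]
  = -(26/27)    [323 ≡ 26 mod 27]
  = (13/27)    [27 ≡ 3 mod 8 ⇒ (2/27) = -1]
  = (27/13)    [QR: 13 ≡ 1 mod 4, sign kept]
  = (1/13)    [27 ≡ 1 mod 13]
  = 1    [(1/13) = 1]

1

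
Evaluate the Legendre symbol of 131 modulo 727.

Both 131 ≡ 3 and 727 ≡ 3 (mod 4), so reciprocity gives (131/727) = -(727/131). Reduce: 727 ≡ 72 (mod 131). Now have -(72/131).
Factor out 2: 72 = 2^3·9. Since 131 ≡ 3 (mod 8), (2/131) = -1, and (2/131)^3 = -1. Now have (9/131).
9 ≡ 1 (mod 4), so quadratic reciprocity gives (9/131) = (131/9). Reduce: 131 ≡ 5 (mod 9). Now have (5/9).
5 ≡ 1 (mod 4), so quadratic reciprocity gives (5/9) = (9/5). Reduce: 9 ≡ 4 (mod 5). Now have (4/5).
Factor out 2: 4 = 2^2. Since 5 ≡ 5 (mod 8), (2/5) = -1, and (2/5)^2 = +1. Now have (1/5).
(1/5) = 1. Collecting the sign factors: 1.

1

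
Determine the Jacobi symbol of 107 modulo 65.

(107 / 65)
  = (42 / 65)    [107 ≡ 42 mod 65]
  = (21 / 65)    [65 ≡ 1 mod 8 ⇒ (2 / 65) = +1]
  = (65 / 21)    [QR: 21 ≡ 1 mod 4, sign kept]
  = (2 / 21)    [65 ≡ 2 mod 21]
  = -(1 / 21)    [21 ≡ 5 mod 8 ⇒ (2 / 21) = -1]
  = -1    [(1 / 21) = 1]

-1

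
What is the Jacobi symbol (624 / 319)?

1

(624 / 319)
  = (305 / 319)    [624 ≡ 305 mod 319]
  = (319 / 305)    [QR: 305 ≡ 1 mod 4, sign kept]
  = (14 / 305)    [319 ≡ 14 mod 305]
  = (7 / 305)    [305 ≡ 1 mod 8 ⇒ (2 / 305) = +1]
  = (305 / 7)    [QR: 305 ≡ 1 mod 4, sign kept]
  = (4 / 7)    [305 ≡ 4 mod 7]
  = (1 / 7)    [7 ≡ 7 mod 8 ⇒ (2 / 7)^2 = +1]
  = 1    [(1 / 7) = 1]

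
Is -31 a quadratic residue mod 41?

yes

(-31/41)
  = (10/41)    [-31 ≡ 10 mod 41]
  = (5/41)    [41 ≡ 1 mod 8 ⇒ (2/41) = +1]
  = (41/5)    [QR: 5 ≡ 1 mod 4, sign kept]
  = (1/5)    [41 ≡ 1 mod 5]
  = 1    [(1/5) = 1]
The Legendre symbol is 1, so x^2 ≡ -31 (mod 41) has solution.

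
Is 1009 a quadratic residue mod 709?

(1009|709)
  = (300|709)    [1009 ≡ 300 mod 709]
  = (75|709)    [709 ≡ 5 mod 8 ⇒ (2|709)^2 = +1]
  = (709|75)    [QR: 709 ≡ 1 mod 4, sign kept]
  = (34|75)    [709 ≡ 34 mod 75]
  = -(17|75)    [75 ≡ 3 mod 8 ⇒ (2|75) = -1]
  = -(75|17)    [QR: 17 ≡ 1 mod 4, sign kept]
  = -(7|17)    [75 ≡ 7 mod 17]
  = -(17|7)    [QR: 17 ≡ 1 mod 4, sign kept]
  = -(3|7)    [17 ≡ 3 mod 7]
  = (7|3)    [QR: both ≡ 3 mod 4, sign flips]
  = (1|3)    [7 ≡ 1 mod 3]
  = 1    [(1|3) = 1]
(1009|709) = 1, and 709 is prime, so 1009 is a quadratic residue mod 709.

yes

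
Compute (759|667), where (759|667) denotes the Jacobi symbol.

Reduce the numerator: 759 ≡ 92 (mod 667), so (759|667) = (92|667).
Factor out 2: 92 = 2^2·23. Since 667 ≡ 3 (mod 8), (2|667) = -1, and (2|667)^2 = +1. Now have (23|667).
Both 23 ≡ 3 and 667 ≡ 3 (mod 4), so reciprocity gives (23|667) = -(667|23). Reduce: 667 ≡ 0 (mod 23). Now have -(0|23).
The numerator is now 0 with denominator 23 > 1: the symbol is 0.

0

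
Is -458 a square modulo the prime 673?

yes

Reduce the numerator: -458 ≡ 215 (mod 673), so (-458|673) = (215|673).
673 ≡ 1 (mod 4), so quadratic reciprocity gives (215|673) = (673|215). Reduce: 673 ≡ 28 (mod 215). Now have (28|215).
Factor out 2: 28 = 2^2·7. Since 215 ≡ 7 (mod 8), (2|215) = +1, and (2|215)^2 = +1. Now have (7|215).
Both 7 ≡ 3 and 215 ≡ 3 (mod 4), so reciprocity gives (7|215) = -(215|7). Reduce: 215 ≡ 5 (mod 7). Now have -(5|7).
5 ≡ 1 (mod 4), so quadratic reciprocity gives (5|7) = (7|5). Reduce: 7 ≡ 2 (mod 5). Now have -(2|5).
Factor out 2: 2 = 2. Since 5 ≡ 5 (mod 8), (2|5) = -1. Now have (1|5).
(1|5) = 1. Collecting the sign factors: 1.
The Legendre symbol is 1, so x^2 ≡ -458 (mod 673) has solution.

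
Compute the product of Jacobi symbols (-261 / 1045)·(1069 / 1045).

By multiplicativity, (-261·1069 / 1045) = (-261 / 1045)·(1069 / 1045).
First factor (-261 / 1045):
(-261 / 1045)
  = (784 / 1045)    [-261 ≡ 784 mod 1045]
  = (49 / 1045)    [1045 ≡ 5 mod 8 ⇒ (2 / 1045)^4 = +1]
  = (1045 / 49)    [QR: 49 ≡ 1 mod 4, sign kept]
  = (16 / 49)    [1045 ≡ 16 mod 49]
  = (1 / 49)    [49 ≡ 1 mod 8 ⇒ (2 / 49)^4 = +1]
  = 1    [(1 / 49) = 1]
Second factor (1069 / 1045):
(1069 / 1045)
  = (24 / 1045)    [1069 ≡ 24 mod 1045]
  = -(3 / 1045)    [1045 ≡ 5 mod 8 ⇒ (2 / 1045)^3 = -1]
  = -(1045 / 3)    [QR: 1045 ≡ 1 mod 4, sign kept]
  = -(1 / 3)    [1045 ≡ 1 mod 3]
  = -1    [(1 / 3) = 1]
Product: (1)·(-1) = -1.

-1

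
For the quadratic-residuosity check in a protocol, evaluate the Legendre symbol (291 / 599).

Both 291 ≡ 3 and 599 ≡ 3 (mod 4), so reciprocity gives (291 / 599) = -(599 / 291). Reduce: 599 ≡ 17 (mod 291). Now have -(17 / 291).
17 ≡ 1 (mod 4), so quadratic reciprocity gives (17 / 291) = (291 / 17). Reduce: 291 ≡ 2 (mod 17). Now have -(2 / 17).
Factor out 2: 2 = 2. Since 17 ≡ 1 (mod 8), (2 / 17) = +1. Now have -(1 / 17).
(1 / 17) = 1. Collecting the sign factors: -1.

-1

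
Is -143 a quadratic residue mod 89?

no

Pull out -1: (-143/89) = (-1/89)·(143/89). Since 89 ≡ 1 (mod 4), (-1/89) = +1. Now have (143/89).
Reduce the numerator: 143 ≡ 54 (mod 89), so (143/89) = (54/89).
Factor out 2: 54 = 2·27. Since 89 ≡ 1 (mod 8), (2/89) = +1. Now have (27/89).
89 ≡ 1 (mod 4), so quadratic reciprocity gives (27/89) = (89/27). Reduce: 89 ≡ 8 (mod 27). Now have (8/27).
Factor out 2: 8 = 2^3. Since 27 ≡ 3 (mod 8), (2/27) = -1, and (2/27)^3 = -1. Now have -(1/27).
(1/27) = 1. Collecting the sign factors: -1.
The Legendre symbol is -1, so x^2 ≡ -143 (mod 89) has no solution.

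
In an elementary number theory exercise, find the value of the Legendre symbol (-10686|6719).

(-10686|6719)
  = (2752|6719)    [-10686 ≡ 2752 mod 6719]
  = (43|6719)    [6719 ≡ 7 mod 8 ⇒ (2|6719)^6 = +1]
  = -(6719|43)    [QR: both ≡ 3 mod 4, sign flips]
  = -(11|43)    [6719 ≡ 11 mod 43]
  = (43|11)    [QR: both ≡ 3 mod 4, sign flips]
  = (10|11)    [43 ≡ 10 mod 11]
  = -(5|11)    [11 ≡ 3 mod 8 ⇒ (2|11) = -1]
  = -(11|5)    [QR: 5 ≡ 1 mod 4, sign kept]
  = -(1|5)    [11 ≡ 1 mod 5]
  = -1    [(1|5) = 1]

-1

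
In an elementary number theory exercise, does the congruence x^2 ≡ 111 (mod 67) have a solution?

no

Reduce the numerator: 111 ≡ 44 (mod 67), so (111/67) = (44/67).
Factor out 2: 44 = 2^2·11. Since 67 ≡ 3 (mod 8), (2/67) = -1, and (2/67)^2 = +1. Now have (11/67).
Both 11 ≡ 3 and 67 ≡ 3 (mod 4), so reciprocity gives (11/67) = -(67/11). Reduce: 67 ≡ 1 (mod 11). Now have -(1/11).
(1/11) = 1. Collecting the sign factors: -1.
The Legendre symbol is -1, so x^2 ≡ 111 (mod 67) has no solution.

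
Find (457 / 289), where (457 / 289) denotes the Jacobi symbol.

1

(457 / 289)
  = (168 / 289)    [457 ≡ 168 mod 289]
  = (21 / 289)    [289 ≡ 1 mod 8 ⇒ (2 / 289)^3 = +1]
  = (289 / 21)    [QR: 21 ≡ 1 mod 4, sign kept]
  = (16 / 21)    [289 ≡ 16 mod 21]
  = (1 / 21)    [21 ≡ 5 mod 8 ⇒ (2 / 21)^4 = +1]
  = 1    [(1 / 21) = 1]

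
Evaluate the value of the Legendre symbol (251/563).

1

Both 251 ≡ 3 and 563 ≡ 3 (mod 4), so reciprocity gives (251/563) = -(563/251). Reduce: 563 ≡ 61 (mod 251). Now have -(61/251).
61 ≡ 1 (mod 4), so quadratic reciprocity gives (61/251) = (251/61). Reduce: 251 ≡ 7 (mod 61). Now have -(7/61).
61 ≡ 1 (mod 4), so quadratic reciprocity gives (7/61) = (61/7). Reduce: 61 ≡ 5 (mod 7). Now have -(5/7).
5 ≡ 1 (mod 4), so quadratic reciprocity gives (5/7) = (7/5). Reduce: 7 ≡ 2 (mod 5). Now have -(2/5).
Factor out 2: 2 = 2. Since 5 ≡ 5 (mod 8), (2/5) = -1. Now have (1/5).
(1/5) = 1. Collecting the sign factors: 1.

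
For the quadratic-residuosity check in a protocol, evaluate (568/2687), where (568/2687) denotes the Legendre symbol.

Factor out 2: 568 = 2^3·71. Since 2687 ≡ 7 (mod 8), (2/2687) = +1, and (2/2687)^3 = +1. Now have (71/2687).
Both 71 ≡ 3 and 2687 ≡ 3 (mod 4), so reciprocity gives (71/2687) = -(2687/71). Reduce: 2687 ≡ 60 (mod 71). Now have -(60/71).
Factor out 2: 60 = 2^2·15. Since 71 ≡ 7 (mod 8), (2/71) = +1, and (2/71)^2 = +1. Now have -(15/71).
Both 15 ≡ 3 and 71 ≡ 3 (mod 4), so reciprocity gives (15/71) = -(71/15). Reduce: 71 ≡ 11 (mod 15). Now have (11/15).
Both 11 ≡ 3 and 15 ≡ 3 (mod 4), so reciprocity gives (11/15) = -(15/11). Reduce: 15 ≡ 4 (mod 11). Now have -(4/11).
Factor out 2: 4 = 2^2. Since 11 ≡ 3 (mod 8), (2/11) = -1, and (2/11)^2 = +1. Now have -(1/11).
(1/11) = 1. Collecting the sign factors: -1.

-1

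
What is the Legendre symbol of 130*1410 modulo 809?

By multiplicativity, (130·1410 / 809) = (130 / 809)·(1410 / 809).
First factor (130 / 809):
(130 / 809)
  = (65 / 809)    [809 ≡ 1 mod 8 ⇒ (2 / 809) = +1]
  = (809 / 65)    [QR: 65 ≡ 1 mod 4, sign kept]
  = (29 / 65)    [809 ≡ 29 mod 65]
  = (65 / 29)    [QR: 29 ≡ 1 mod 4, sign kept]
  = (7 / 29)    [65 ≡ 7 mod 29]
  = (29 / 7)    [QR: 29 ≡ 1 mod 4, sign kept]
  = (1 / 7)    [29 ≡ 1 mod 7]
  = 1    [(1 / 7) = 1]
Second factor (1410 / 809):
(1410 / 809)
  = (601 / 809)    [1410 ≡ 601 mod 809]
  = (809 / 601)    [QR: 601 ≡ 1 mod 4, sign kept]
  = (208 / 601)    [809 ≡ 208 mod 601]
  = (13 / 601)    [601 ≡ 1 mod 8 ⇒ (2 / 601)^4 = +1]
  = (601 / 13)    [QR: 13 ≡ 1 mod 4, sign kept]
  = (3 / 13)    [601 ≡ 3 mod 13]
  = (13 / 3)    [QR: 13 ≡ 1 mod 4, sign kept]
  = (1 / 3)    [13 ≡ 1 mod 3]
  = 1    [(1 / 3) = 1]
Product: (1)·(1) = 1.

1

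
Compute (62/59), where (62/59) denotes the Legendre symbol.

Reduce the numerator: 62 ≡ 3 (mod 59), so (62/59) = (3/59).
Both 3 ≡ 3 and 59 ≡ 3 (mod 4), so reciprocity gives (3/59) = -(59/3). Reduce: 59 ≡ 2 (mod 3). Now have -(2/3).
Factor out 2: 2 = 2. Since 3 ≡ 3 (mod 8), (2/3) = -1. Now have (1/3).
(1/3) = 1. Collecting the sign factors: 1.

1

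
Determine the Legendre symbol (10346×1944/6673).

By multiplicativity, (10346·1944/6673) = (10346/6673)·(1944/6673).
First factor (10346/6673):
(10346/6673)
  = (3673/6673)    [10346 ≡ 3673 mod 6673]
  = (6673/3673)    [QR: 3673 ≡ 1 mod 4, sign kept]
  = (3000/3673)    [6673 ≡ 3000 mod 3673]
  = (375/3673)    [3673 ≡ 1 mod 8 ⇒ (2/3673)^3 = +1]
  = (3673/375)    [QR: 3673 ≡ 1 mod 4, sign kept]
  = (298/375)    [3673 ≡ 298 mod 375]
  = (149/375)    [375 ≡ 7 mod 8 ⇒ (2/375) = +1]
  = (375/149)    [QR: 149 ≡ 1 mod 4, sign kept]
  = (77/149)    [375 ≡ 77 mod 149]
  = (149/77)    [QR: 77 ≡ 1 mod 4, sign kept]
  = (72/77)    [149 ≡ 72 mod 77]
  = -(9/77)    [77 ≡ 5 mod 8 ⇒ (2/77)^3 = -1]
  = -(77/9)    [QR: 9 ≡ 1 mod 4, sign kept]
  = -(5/9)    [77 ≡ 5 mod 9]
  = -(9/5)    [QR: 5 ≡ 1 mod 4, sign kept]
  = -(4/5)    [9 ≡ 4 mod 5]
  = -(1/5)    [5 ≡ 5 mod 8 ⇒ (2/5)^2 = +1]
  = -1    [(1/5) = 1]
Second factor (1944/6673):
(1944/6673)
  = (243/6673)    [6673 ≡ 1 mod 8 ⇒ (2/6673)^3 = +1]
  = (6673/243)    [QR: 6673 ≡ 1 mod 4, sign kept]
  = (112/243)    [6673 ≡ 112 mod 243]
  = (7/243)    [243 ≡ 3 mod 8 ⇒ (2/243)^4 = +1]
  = -(243/7)    [QR: both ≡ 3 mod 4, sign flips]
  = -(5/7)    [243 ≡ 5 mod 7]
  = -(7/5)    [QR: 5 ≡ 1 mod 4, sign kept]
  = -(2/5)    [7 ≡ 2 mod 5]
  = (1/5)    [5 ≡ 5 mod 8 ⇒ (2/5) = -1]
  = 1    [(1/5) = 1]
Product: (-1)·(1) = -1.

-1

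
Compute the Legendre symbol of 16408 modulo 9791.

-1

(16408 / 9791)
  = (6617 / 9791)    [16408 ≡ 6617 mod 9791]
  = (9791 / 6617)    [QR: 6617 ≡ 1 mod 4, sign kept]
  = (3174 / 6617)    [9791 ≡ 3174 mod 6617]
  = (1587 / 6617)    [6617 ≡ 1 mod 8 ⇒ (2 / 6617) = +1]
  = (6617 / 1587)    [QR: 6617 ≡ 1 mod 4, sign kept]
  = (269 / 1587)    [6617 ≡ 269 mod 1587]
  = (1587 / 269)    [QR: 269 ≡ 1 mod 4, sign kept]
  = (242 / 269)    [1587 ≡ 242 mod 269]
  = -(121 / 269)    [269 ≡ 5 mod 8 ⇒ (2 / 269) = -1]
  = -(269 / 121)    [QR: 121 ≡ 1 mod 4, sign kept]
  = -(27 / 121)    [269 ≡ 27 mod 121]
  = -(121 / 27)    [QR: 121 ≡ 1 mod 4, sign kept]
  = -(13 / 27)    [121 ≡ 13 mod 27]
  = -(27 / 13)    [QR: 13 ≡ 1 mod 4, sign kept]
  = -(1 / 13)    [27 ≡ 1 mod 13]
  = -1    [(1 / 13) = 1]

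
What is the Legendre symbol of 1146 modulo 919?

-1

(1146 / 919)
  = (227 / 919)    [1146 ≡ 227 mod 919]
  = -(919 / 227)    [QR: both ≡ 3 mod 4, sign flips]
  = -(11 / 227)    [919 ≡ 11 mod 227]
  = (227 / 11)    [QR: both ≡ 3 mod 4, sign flips]
  = (7 / 11)    [227 ≡ 7 mod 11]
  = -(11 / 7)    [QR: both ≡ 3 mod 4, sign flips]
  = -(4 / 7)    [11 ≡ 4 mod 7]
  = -(1 / 7)    [7 ≡ 7 mod 8 ⇒ (2 / 7)^2 = +1]
  = -1    [(1 / 7) = 1]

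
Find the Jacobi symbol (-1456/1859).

Pull out -1: (-1456/1859) = (-1/1859)·(1456/1859). Since 1859 ≡ 3 (mod 4), (-1/1859) = -1. Now have -(1456/1859).
Factor out 2: 1456 = 2^4·91. Since 1859 ≡ 3 (mod 8), (2/1859) = -1, and (2/1859)^4 = +1. Now have -(91/1859).
Both 91 ≡ 3 and 1859 ≡ 3 (mod 4), so reciprocity gives (91/1859) = -(1859/91). Reduce: 1859 ≡ 39 (mod 91). Now have (39/91).
Both 39 ≡ 3 and 91 ≡ 3 (mod 4), so reciprocity gives (39/91) = -(91/39). Reduce: 91 ≡ 13 (mod 39). Now have -(13/39).
13 ≡ 1 (mod 4), so quadratic reciprocity gives (13/39) = (39/13). Reduce: 39 ≡ 0 (mod 13). Now have -(0/13).
The numerator is now 0 with denominator 13 > 1: the symbol is 0.

0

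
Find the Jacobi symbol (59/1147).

Both 59 ≡ 3 and 1147 ≡ 3 (mod 4), so reciprocity gives (59/1147) = -(1147/59). Reduce: 1147 ≡ 26 (mod 59). Now have -(26/59).
Factor out 2: 26 = 2·13. Since 59 ≡ 3 (mod 8), (2/59) = -1. Now have (13/59).
13 ≡ 1 (mod 4), so quadratic reciprocity gives (13/59) = (59/13). Reduce: 59 ≡ 7 (mod 13). Now have (7/13).
13 ≡ 1 (mod 4), so quadratic reciprocity gives (7/13) = (13/7). Reduce: 13 ≡ 6 (mod 7). Now have (6/7).
Factor out 2: 6 = 2·3. Since 7 ≡ 7 (mod 8), (2/7) = +1. Now have (3/7).
Both 3 ≡ 3 and 7 ≡ 3 (mod 4), so reciprocity gives (3/7) = -(7/3). Reduce: 7 ≡ 1 (mod 3). Now have -(1/3).
(1/3) = 1. Collecting the sign factors: -1.

-1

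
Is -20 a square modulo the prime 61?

Reduce the numerator: -20 ≡ 41 (mod 61), so (-20|61) = (41|61).
41 ≡ 1 (mod 4), so quadratic reciprocity gives (41|61) = (61|41). Reduce: 61 ≡ 20 (mod 41). Now have (20|41).
Factor out 2: 20 = 2^2·5. Since 41 ≡ 1 (mod 8), (2|41) = +1, and (2|41)^2 = +1. Now have (5|41).
5 ≡ 1 (mod 4), so quadratic reciprocity gives (5|41) = (41|5). Reduce: 41 ≡ 1 (mod 5). Now have (1|5).
(1|5) = 1. Collecting the sign factors: 1.
(-20|61) = 1, and 61 is prime, so -20 is a quadratic residue mod 61.

yes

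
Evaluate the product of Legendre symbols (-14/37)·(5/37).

1

By multiplicativity, (-14·5/37) = (-14/37)·(5/37).
First factor (-14/37):
(-14/37)
  = (14/37)    [37 ≡ 1 mod 4 ⇒ (-1/37) = +1]
  = -(7/37)    [37 ≡ 5 mod 8 ⇒ (2/37) = -1]
  = -(37/7)    [QR: 37 ≡ 1 mod 4, sign kept]
  = -(2/7)    [37 ≡ 2 mod 7]
  = -(1/7)    [7 ≡ 7 mod 8 ⇒ (2/7) = +1]
  = -1    [(1/7) = 1]
Second factor (5/37):
(5/37)
  = (37/5)    [QR: 5 ≡ 1 mod 4, sign kept]
  = (2/5)    [37 ≡ 2 mod 5]
  = -(1/5)    [5 ≡ 5 mod 8 ⇒ (2/5) = -1]
  = -1    [(1/5) = 1]
Product: (-1)·(-1) = 1.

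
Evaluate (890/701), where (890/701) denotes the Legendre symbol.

-1

Reduce the numerator: 890 ≡ 189 (mod 701), so (890/701) = (189/701).
189 ≡ 1 (mod 4), so quadratic reciprocity gives (189/701) = (701/189). Reduce: 701 ≡ 134 (mod 189). Now have (134/189).
Factor out 2: 134 = 2·67. Since 189 ≡ 5 (mod 8), (2/189) = -1. Now have -(67/189).
189 ≡ 1 (mod 4), so quadratic reciprocity gives (67/189) = (189/67). Reduce: 189 ≡ 55 (mod 67). Now have -(55/67).
Both 55 ≡ 3 and 67 ≡ 3 (mod 4), so reciprocity gives (55/67) = -(67/55). Reduce: 67 ≡ 12 (mod 55). Now have (12/55).
Factor out 2: 12 = 2^2·3. Since 55 ≡ 7 (mod 8), (2/55) = +1, and (2/55)^2 = +1. Now have (3/55).
Both 3 ≡ 3 and 55 ≡ 3 (mod 4), so reciprocity gives (3/55) = -(55/3). Reduce: 55 ≡ 1 (mod 3). Now have -(1/3).
(1/3) = 1. Collecting the sign factors: -1.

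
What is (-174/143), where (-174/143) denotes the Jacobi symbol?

Pull out -1: (-174/143) = (-1/143)·(174/143). Since 143 ≡ 3 (mod 4), (-1/143) = -1. Now have -(174/143).
Reduce the numerator: 174 ≡ 31 (mod 143), so (174/143) = (31/143).
Both 31 ≡ 3 and 143 ≡ 3 (mod 4), so reciprocity gives (31/143) = -(143/31). Reduce: 143 ≡ 19 (mod 31). Now have (19/31).
Both 19 ≡ 3 and 31 ≡ 3 (mod 4), so reciprocity gives (19/31) = -(31/19). Reduce: 31 ≡ 12 (mod 19). Now have -(12/19).
Factor out 2: 12 = 2^2·3. Since 19 ≡ 3 (mod 8), (2/19) = -1, and (2/19)^2 = +1. Now have -(3/19).
Both 3 ≡ 3 and 19 ≡ 3 (mod 4), so reciprocity gives (3/19) = -(19/3). Reduce: 19 ≡ 1 (mod 3). Now have (1/3).
(1/3) = 1. Collecting the sign factors: 1.

1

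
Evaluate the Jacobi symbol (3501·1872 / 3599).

By multiplicativity, (3501·1872 / 3599) = (3501 / 3599)·(1872 / 3599).
First factor (3501 / 3599):
3501 ≡ 1 (mod 4), so quadratic reciprocity gives (3501 / 3599) = (3599 / 3501). Reduce: 3599 ≡ 98 (mod 3501). Now have (98 / 3501).
Factor out 2: 98 = 2·49. Since 3501 ≡ 5 (mod 8), (2 / 3501) = -1. Now have -(49 / 3501).
49 ≡ 1 (mod 4), so quadratic reciprocity gives (49 / 3501) = (3501 / 49). Reduce: 3501 ≡ 22 (mod 49). Now have -(22 / 49).
Factor out 2: 22 = 2·11. Since 49 ≡ 1 (mod 8), (2 / 49) = +1. Now have -(11 / 49).
49 ≡ 1 (mod 4), so quadratic reciprocity gives (11 / 49) = (49 / 11). Reduce: 49 ≡ 5 (mod 11). Now have -(5 / 11).
5 ≡ 1 (mod 4), so quadratic reciprocity gives (5 / 11) = (11 / 5). Reduce: 11 ≡ 1 (mod 5). Now have -(1 / 5).
(1 / 5) = 1. Collecting the sign factors: -1.
Second factor (1872 / 3599):
Factor out 2: 1872 = 2^4·117. Since 3599 ≡ 7 (mod 8), (2 / 3599) = +1, and (2 / 3599)^4 = +1. Now have (117 / 3599).
117 ≡ 1 (mod 4), so quadratic reciprocity gives (117 / 3599) = (3599 / 117). Reduce: 3599 ≡ 89 (mod 117). Now have (89 / 117).
89 ≡ 1 (mod 4), so quadratic reciprocity gives (89 / 117) = (117 / 89). Reduce: 117 ≡ 28 (mod 89). Now have (28 / 89).
Factor out 2: 28 = 2^2·7. Since 89 ≡ 1 (mod 8), (2 / 89) = +1, and (2 / 89)^2 = +1. Now have (7 / 89).
89 ≡ 1 (mod 4), so quadratic reciprocity gives (7 / 89) = (89 / 7). Reduce: 89 ≡ 5 (mod 7). Now have (5 / 7).
5 ≡ 1 (mod 4), so quadratic reciprocity gives (5 / 7) = (7 / 5). Reduce: 7 ≡ 2 (mod 5). Now have (2 / 5).
Factor out 2: 2 = 2. Since 5 ≡ 5 (mod 8), (2 / 5) = -1. Now have -(1 / 5).
(1 / 5) = 1. Collecting the sign factors: -1.
Product: (-1)·(-1) = 1.

1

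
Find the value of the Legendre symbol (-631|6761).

Reduce the numerator: -631 ≡ 6130 (mod 6761), so (-631|6761) = (6130|6761).
Factor out 2: 6130 = 2·3065. Since 6761 ≡ 1 (mod 8), (2|6761) = +1. Now have (3065|6761).
3065 ≡ 1 (mod 4), so quadratic reciprocity gives (3065|6761) = (6761|3065). Reduce: 6761 ≡ 631 (mod 3065). Now have (631|3065).
3065 ≡ 1 (mod 4), so quadratic reciprocity gives (631|3065) = (3065|631). Reduce: 3065 ≡ 541 (mod 631). Now have (541|631).
541 ≡ 1 (mod 4), so quadratic reciprocity gives (541|631) = (631|541). Reduce: 631 ≡ 90 (mod 541). Now have (90|541).
Factor out 2: 90 = 2·45. Since 541 ≡ 5 (mod 8), (2|541) = -1. Now have -(45|541).
45 ≡ 1 (mod 4), so quadratic reciprocity gives (45|541) = (541|45). Reduce: 541 ≡ 1 (mod 45). Now have -(1|45).
(1|45) = 1. Collecting the sign factors: -1.

-1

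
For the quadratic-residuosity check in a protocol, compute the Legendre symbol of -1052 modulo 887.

Reduce the numerator: -1052 ≡ 722 (mod 887), so (-1052|887) = (722|887).
Factor out 2: 722 = 2·361. Since 887 ≡ 7 (mod 8), (2|887) = +1. Now have (361|887).
361 ≡ 1 (mod 4), so quadratic reciprocity gives (361|887) = (887|361). Reduce: 887 ≡ 165 (mod 361). Now have (165|361).
165 ≡ 1 (mod 4), so quadratic reciprocity gives (165|361) = (361|165). Reduce: 361 ≡ 31 (mod 165). Now have (31|165).
165 ≡ 1 (mod 4), so quadratic reciprocity gives (31|165) = (165|31). Reduce: 165 ≡ 10 (mod 31). Now have (10|31).
Factor out 2: 10 = 2·5. Since 31 ≡ 7 (mod 8), (2|31) = +1. Now have (5|31).
5 ≡ 1 (mod 4), so quadratic reciprocity gives (5|31) = (31|5). Reduce: 31 ≡ 1 (mod 5). Now have (1|5).
(1|5) = 1. Collecting the sign factors: 1.

1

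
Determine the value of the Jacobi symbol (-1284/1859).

Reduce the numerator: -1284 ≡ 575 (mod 1859), so (-1284/1859) = (575/1859).
Both 575 ≡ 3 and 1859 ≡ 3 (mod 4), so reciprocity gives (575/1859) = -(1859/575). Reduce: 1859 ≡ 134 (mod 575). Now have -(134/575).
Factor out 2: 134 = 2·67. Since 575 ≡ 7 (mod 8), (2/575) = +1. Now have -(67/575).
Both 67 ≡ 3 and 575 ≡ 3 (mod 4), so reciprocity gives (67/575) = -(575/67). Reduce: 575 ≡ 39 (mod 67). Now have (39/67).
Both 39 ≡ 3 and 67 ≡ 3 (mod 4), so reciprocity gives (39/67) = -(67/39). Reduce: 67 ≡ 28 (mod 39). Now have -(28/39).
Factor out 2: 28 = 2^2·7. Since 39 ≡ 7 (mod 8), (2/39) = +1, and (2/39)^2 = +1. Now have -(7/39).
Both 7 ≡ 3 and 39 ≡ 3 (mod 4), so reciprocity gives (7/39) = -(39/7). Reduce: 39 ≡ 4 (mod 7). Now have (4/7).
Factor out 2: 4 = 2^2. Since 7 ≡ 7 (mod 8), (2/7) = +1, and (2/7)^2 = +1. Now have (1/7).
(1/7) = 1. Collecting the sign factors: 1.

1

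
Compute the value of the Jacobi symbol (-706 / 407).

1

Reduce the numerator: -706 ≡ 108 (mod 407), so (-706 / 407) = (108 / 407).
Factor out 2: 108 = 2^2·27. Since 407 ≡ 7 (mod 8), (2 / 407) = +1, and (2 / 407)^2 = +1. Now have (27 / 407).
Both 27 ≡ 3 and 407 ≡ 3 (mod 4), so reciprocity gives (27 / 407) = -(407 / 27). Reduce: 407 ≡ 2 (mod 27). Now have -(2 / 27).
Factor out 2: 2 = 2. Since 27 ≡ 3 (mod 8), (2 / 27) = -1. Now have (1 / 27).
(1 / 27) = 1. Collecting the sign factors: 1.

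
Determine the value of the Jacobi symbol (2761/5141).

1

(2761/5141)
  = (5141/2761)    [QR: 2761 ≡ 1 mod 4, sign kept]
  = (2380/2761)    [5141 ≡ 2380 mod 2761]
  = (595/2761)    [2761 ≡ 1 mod 8 ⇒ (2/2761)^2 = +1]
  = (2761/595)    [QR: 2761 ≡ 1 mod 4, sign kept]
  = (381/595)    [2761 ≡ 381 mod 595]
  = (595/381)    [QR: 381 ≡ 1 mod 4, sign kept]
  = (214/381)    [595 ≡ 214 mod 381]
  = -(107/381)    [381 ≡ 5 mod 8 ⇒ (2/381) = -1]
  = -(381/107)    [QR: 381 ≡ 1 mod 4, sign kept]
  = -(60/107)    [381 ≡ 60 mod 107]
  = -(15/107)    [107 ≡ 3 mod 8 ⇒ (2/107)^2 = +1]
  = (107/15)    [QR: both ≡ 3 mod 4, sign flips]
  = (2/15)    [107 ≡ 2 mod 15]
  = (1/15)    [15 ≡ 7 mod 8 ⇒ (2/15) = +1]
  = 1    [(1/15) = 1]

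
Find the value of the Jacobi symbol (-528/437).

(-528/437)
  = (346/437)    [-528 ≡ 346 mod 437]
  = -(173/437)    [437 ≡ 5 mod 8 ⇒ (2/437) = -1]
  = -(437/173)    [QR: 173 ≡ 1 mod 4, sign kept]
  = -(91/173)    [437 ≡ 91 mod 173]
  = -(173/91)    [QR: 173 ≡ 1 mod 4, sign kept]
  = -(82/91)    [173 ≡ 82 mod 91]
  = (41/91)    [91 ≡ 3 mod 8 ⇒ (2/91) = -1]
  = (91/41)    [QR: 41 ≡ 1 mod 4, sign kept]
  = (9/41)    [91 ≡ 9 mod 41]
  = (41/9)    [QR: 9 ≡ 1 mod 4, sign kept]
  = (5/9)    [41 ≡ 5 mod 9]
  = (9/5)    [QR: 5 ≡ 1 mod 4, sign kept]
  = (4/5)    [9 ≡ 4 mod 5]
  = (1/5)    [5 ≡ 5 mod 8 ⇒ (2/5)^2 = +1]
  = 1    [(1/5) = 1]

1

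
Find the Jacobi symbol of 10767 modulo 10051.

-1

(10767|10051)
  = (716|10051)    [10767 ≡ 716 mod 10051]
  = (179|10051)    [10051 ≡ 3 mod 8 ⇒ (2|10051)^2 = +1]
  = -(10051|179)    [QR: both ≡ 3 mod 4, sign flips]
  = -(27|179)    [10051 ≡ 27 mod 179]
  = (179|27)    [QR: both ≡ 3 mod 4, sign flips]
  = (17|27)    [179 ≡ 17 mod 27]
  = (27|17)    [QR: 17 ≡ 1 mod 4, sign kept]
  = (10|17)    [27 ≡ 10 mod 17]
  = (5|17)    [17 ≡ 1 mod 8 ⇒ (2|17) = +1]
  = (17|5)    [QR: 5 ≡ 1 mod 4, sign kept]
  = (2|5)    [17 ≡ 2 mod 5]
  = -(1|5)    [5 ≡ 5 mod 8 ⇒ (2|5) = -1]
  = -1    [(1|5) = 1]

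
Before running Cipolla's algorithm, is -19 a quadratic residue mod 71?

(-19|71)
  = (52|71)    [-19 ≡ 52 mod 71]
  = (13|71)    [71 ≡ 7 mod 8 ⇒ (2|71)^2 = +1]
  = (71|13)    [QR: 13 ≡ 1 mod 4, sign kept]
  = (6|13)    [71 ≡ 6 mod 13]
  = -(3|13)    [13 ≡ 5 mod 8 ⇒ (2|13) = -1]
  = -(13|3)    [QR: 13 ≡ 1 mod 4, sign kept]
  = -(1|3)    [13 ≡ 1 mod 3]
  = -1    [(1|3) = 1]
The Legendre symbol is -1, so x^2 ≡ -19 (mod 71) has no solution.

no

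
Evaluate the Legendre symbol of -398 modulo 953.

1

(-398/953)
  = (398/953)    [953 ≡ 1 mod 4 ⇒ (-1/953) = +1]
  = (199/953)    [953 ≡ 1 mod 8 ⇒ (2/953) = +1]
  = (953/199)    [QR: 953 ≡ 1 mod 4, sign kept]
  = (157/199)    [953 ≡ 157 mod 199]
  = (199/157)    [QR: 157 ≡ 1 mod 4, sign kept]
  = (42/157)    [199 ≡ 42 mod 157]
  = -(21/157)    [157 ≡ 5 mod 8 ⇒ (2/157) = -1]
  = -(157/21)    [QR: 21 ≡ 1 mod 4, sign kept]
  = -(10/21)    [157 ≡ 10 mod 21]
  = (5/21)    [21 ≡ 5 mod 8 ⇒ (2/21) = -1]
  = (21/5)    [QR: 5 ≡ 1 mod 4, sign kept]
  = (1/5)    [21 ≡ 1 mod 5]
  = 1    [(1/5) = 1]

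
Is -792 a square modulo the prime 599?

(-792/599)
  = -(792/599)    [599 ≡ 3 mod 4 ⇒ (-1/599) = -1]
  = -(193/599)    [792 ≡ 193 mod 599]
  = -(599/193)    [QR: 193 ≡ 1 mod 4, sign kept]
  = -(20/193)    [599 ≡ 20 mod 193]
  = -(5/193)    [193 ≡ 1 mod 8 ⇒ (2/193)^2 = +1]
  = -(193/5)    [QR: 5 ≡ 1 mod 4, sign kept]
  = -(3/5)    [193 ≡ 3 mod 5]
  = -(5/3)    [QR: 5 ≡ 1 mod 4, sign kept]
  = -(2/3)    [5 ≡ 2 mod 3]
  = (1/3)    [3 ≡ 3 mod 8 ⇒ (2/3) = -1]
  = 1    [(1/3) = 1]
(-792/599) = 1, and 599 is prime, so -792 is a quadratic residue mod 599.

yes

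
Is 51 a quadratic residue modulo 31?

yes

Reduce the numerator: 51 ≡ 20 (mod 31), so (51/31) = (20/31).
Factor out 2: 20 = 2^2·5. Since 31 ≡ 7 (mod 8), (2/31) = +1, and (2/31)^2 = +1. Now have (5/31).
5 ≡ 1 (mod 4), so quadratic reciprocity gives (5/31) = (31/5). Reduce: 31 ≡ 1 (mod 5). Now have (1/5).
(1/5) = 1. Collecting the sign factors: 1.
(51/31) = 1, and 31 is prime, so 51 is a quadratic residue mod 31.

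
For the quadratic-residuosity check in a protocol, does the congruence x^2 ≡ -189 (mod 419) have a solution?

Reduce the numerator: -189 ≡ 230 (mod 419), so (-189/419) = (230/419).
Factor out 2: 230 = 2·115. Since 419 ≡ 3 (mod 8), (2/419) = -1. Now have -(115/419).
Both 115 ≡ 3 and 419 ≡ 3 (mod 4), so reciprocity gives (115/419) = -(419/115). Reduce: 419 ≡ 74 (mod 115). Now have (74/115).
Factor out 2: 74 = 2·37. Since 115 ≡ 3 (mod 8), (2/115) = -1. Now have -(37/115).
37 ≡ 1 (mod 4), so quadratic reciprocity gives (37/115) = (115/37). Reduce: 115 ≡ 4 (mod 37). Now have -(4/37).
Factor out 2: 4 = 2^2. Since 37 ≡ 5 (mod 8), (2/37) = -1, and (2/37)^2 = +1. Now have -(1/37).
(1/37) = 1. Collecting the sign factors: -1.
The Legendre symbol is -1, so x^2 ≡ -189 (mod 419) has no solution.

no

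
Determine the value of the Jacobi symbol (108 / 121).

(108 / 121)
  = (27 / 121)    [121 ≡ 1 mod 8 ⇒ (2 / 121)^2 = +1]
  = (121 / 27)    [QR: 121 ≡ 1 mod 4, sign kept]
  = (13 / 27)    [121 ≡ 13 mod 27]
  = (27 / 13)    [QR: 13 ≡ 1 mod 4, sign kept]
  = (1 / 13)    [27 ≡ 1 mod 13]
  = 1    [(1 / 13) = 1]

1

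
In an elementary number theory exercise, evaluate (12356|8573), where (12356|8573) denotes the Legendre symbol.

(12356|8573)
  = (3783|8573)    [12356 ≡ 3783 mod 8573]
  = (8573|3783)    [QR: 8573 ≡ 1 mod 4, sign kept]
  = (1007|3783)    [8573 ≡ 1007 mod 3783]
  = -(3783|1007)    [QR: both ≡ 3 mod 4, sign flips]
  = -(762|1007)    [3783 ≡ 762 mod 1007]
  = -(381|1007)    [1007 ≡ 7 mod 8 ⇒ (2|1007) = +1]
  = -(1007|381)    [QR: 381 ≡ 1 mod 4, sign kept]
  = -(245|381)    [1007 ≡ 245 mod 381]
  = -(381|245)    [QR: 245 ≡ 1 mod 4, sign kept]
  = -(136|245)    [381 ≡ 136 mod 245]
  = (17|245)    [245 ≡ 5 mod 8 ⇒ (2|245)^3 = -1]
  = (245|17)    [QR: 17 ≡ 1 mod 4, sign kept]
  = (7|17)    [245 ≡ 7 mod 17]
  = (17|7)    [QR: 17 ≡ 1 mod 4, sign kept]
  = (3|7)    [17 ≡ 3 mod 7]
  = -(7|3)    [QR: both ≡ 3 mod 4, sign flips]
  = -(1|3)    [7 ≡ 1 mod 3]
  = -1    [(1|3) = 1]

-1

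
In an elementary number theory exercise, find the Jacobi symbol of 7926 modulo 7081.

1

Reduce the numerator: 7926 ≡ 845 (mod 7081), so (7926/7081) = (845/7081).
845 ≡ 1 (mod 4), so quadratic reciprocity gives (845/7081) = (7081/845). Reduce: 7081 ≡ 321 (mod 845). Now have (321/845).
321 ≡ 1 (mod 4), so quadratic reciprocity gives (321/845) = (845/321). Reduce: 845 ≡ 203 (mod 321). Now have (203/321).
321 ≡ 1 (mod 4), so quadratic reciprocity gives (203/321) = (321/203). Reduce: 321 ≡ 118 (mod 203). Now have (118/203).
Factor out 2: 118 = 2·59. Since 203 ≡ 3 (mod 8), (2/203) = -1. Now have -(59/203).
Both 59 ≡ 3 and 203 ≡ 3 (mod 4), so reciprocity gives (59/203) = -(203/59). Reduce: 203 ≡ 26 (mod 59). Now have (26/59).
Factor out 2: 26 = 2·13. Since 59 ≡ 3 (mod 8), (2/59) = -1. Now have -(13/59).
13 ≡ 1 (mod 4), so quadratic reciprocity gives (13/59) = (59/13). Reduce: 59 ≡ 7 (mod 13). Now have -(7/13).
13 ≡ 1 (mod 4), so quadratic reciprocity gives (7/13) = (13/7). Reduce: 13 ≡ 6 (mod 7). Now have -(6/7).
Factor out 2: 6 = 2·3. Since 7 ≡ 7 (mod 8), (2/7) = +1. Now have -(3/7).
Both 3 ≡ 3 and 7 ≡ 3 (mod 4), so reciprocity gives (3/7) = -(7/3). Reduce: 7 ≡ 1 (mod 3). Now have (1/3).
(1/3) = 1. Collecting the sign factors: 1.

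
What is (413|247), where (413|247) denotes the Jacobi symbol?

-1

(413|247)
  = (166|247)    [413 ≡ 166 mod 247]
  = (83|247)    [247 ≡ 7 mod 8 ⇒ (2|247) = +1]
  = -(247|83)    [QR: both ≡ 3 mod 4, sign flips]
  = -(81|83)    [247 ≡ 81 mod 83]
  = -(83|81)    [QR: 81 ≡ 1 mod 4, sign kept]
  = -(2|81)    [83 ≡ 2 mod 81]
  = -(1|81)    [81 ≡ 1 mod 8 ⇒ (2|81) = +1]
  = -1    [(1|81) = 1]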